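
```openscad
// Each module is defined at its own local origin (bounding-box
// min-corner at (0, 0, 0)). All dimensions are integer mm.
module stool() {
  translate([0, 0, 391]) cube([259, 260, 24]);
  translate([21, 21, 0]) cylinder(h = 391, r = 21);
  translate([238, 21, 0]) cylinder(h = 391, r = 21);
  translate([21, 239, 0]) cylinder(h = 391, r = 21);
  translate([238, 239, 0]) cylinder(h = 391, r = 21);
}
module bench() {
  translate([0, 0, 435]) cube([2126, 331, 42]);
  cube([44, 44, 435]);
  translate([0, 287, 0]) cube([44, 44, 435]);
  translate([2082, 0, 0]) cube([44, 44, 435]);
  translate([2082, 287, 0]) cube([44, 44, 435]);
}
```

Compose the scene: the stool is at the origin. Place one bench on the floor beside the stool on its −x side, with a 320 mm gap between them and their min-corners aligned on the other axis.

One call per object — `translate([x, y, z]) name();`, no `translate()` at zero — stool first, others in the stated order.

stool();
translate([-2446, 0, 0]) bench();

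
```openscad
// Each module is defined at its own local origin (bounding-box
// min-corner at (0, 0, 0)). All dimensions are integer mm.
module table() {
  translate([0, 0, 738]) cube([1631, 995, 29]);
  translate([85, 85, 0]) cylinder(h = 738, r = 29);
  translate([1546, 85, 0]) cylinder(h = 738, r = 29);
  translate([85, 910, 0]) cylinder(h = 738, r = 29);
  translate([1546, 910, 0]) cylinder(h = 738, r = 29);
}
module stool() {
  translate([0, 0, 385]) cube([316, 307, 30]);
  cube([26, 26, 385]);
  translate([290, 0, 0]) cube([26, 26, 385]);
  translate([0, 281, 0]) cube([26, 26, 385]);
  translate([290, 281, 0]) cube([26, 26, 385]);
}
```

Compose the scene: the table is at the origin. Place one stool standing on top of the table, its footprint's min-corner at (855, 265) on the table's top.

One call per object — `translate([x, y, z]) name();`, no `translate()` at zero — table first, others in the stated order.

table();
translate([855, 265, 767]) stool();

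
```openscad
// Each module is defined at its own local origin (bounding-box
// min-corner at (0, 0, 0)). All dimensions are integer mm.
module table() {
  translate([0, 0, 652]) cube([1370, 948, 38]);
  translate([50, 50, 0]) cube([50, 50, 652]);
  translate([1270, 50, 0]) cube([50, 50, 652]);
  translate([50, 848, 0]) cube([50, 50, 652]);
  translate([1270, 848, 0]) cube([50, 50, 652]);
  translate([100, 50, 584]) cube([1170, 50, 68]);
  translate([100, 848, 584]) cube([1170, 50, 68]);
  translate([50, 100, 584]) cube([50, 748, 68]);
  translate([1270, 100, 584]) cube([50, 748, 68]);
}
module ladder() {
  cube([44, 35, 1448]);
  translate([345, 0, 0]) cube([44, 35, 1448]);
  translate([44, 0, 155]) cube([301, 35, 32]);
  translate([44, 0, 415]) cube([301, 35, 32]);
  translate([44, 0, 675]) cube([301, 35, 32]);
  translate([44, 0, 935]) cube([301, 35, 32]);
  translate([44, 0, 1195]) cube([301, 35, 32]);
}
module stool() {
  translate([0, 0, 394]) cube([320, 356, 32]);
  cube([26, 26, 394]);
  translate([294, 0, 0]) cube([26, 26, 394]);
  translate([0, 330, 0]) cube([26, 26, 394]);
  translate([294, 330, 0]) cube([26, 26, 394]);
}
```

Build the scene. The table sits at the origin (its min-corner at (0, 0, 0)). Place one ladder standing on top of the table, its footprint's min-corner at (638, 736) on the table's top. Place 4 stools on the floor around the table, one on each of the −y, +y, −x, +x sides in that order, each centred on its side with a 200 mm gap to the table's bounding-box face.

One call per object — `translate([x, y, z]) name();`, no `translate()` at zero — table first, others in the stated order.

table();
translate([638, 736, 690]) ladder();
translate([525, -556, 0]) stool();
translate([525, 1148, 0]) stool();
translate([-520, 296, 0]) stool();
translate([1570, 296, 0]) stool();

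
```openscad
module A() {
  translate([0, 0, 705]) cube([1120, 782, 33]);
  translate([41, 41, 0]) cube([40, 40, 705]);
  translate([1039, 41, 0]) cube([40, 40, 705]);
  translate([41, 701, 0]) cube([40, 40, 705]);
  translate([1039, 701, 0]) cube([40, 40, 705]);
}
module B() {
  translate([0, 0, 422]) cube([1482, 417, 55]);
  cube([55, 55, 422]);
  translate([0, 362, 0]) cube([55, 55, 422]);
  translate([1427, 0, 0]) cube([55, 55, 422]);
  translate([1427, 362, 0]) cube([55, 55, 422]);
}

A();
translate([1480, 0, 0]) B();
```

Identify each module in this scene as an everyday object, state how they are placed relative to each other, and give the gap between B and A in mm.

The bench's nearest face is 360 mm from the table's +x face.

A is a table. B is a bench. The bench is on the floor beside the table on its +x side. The gap between the bench and the table is 360 mm.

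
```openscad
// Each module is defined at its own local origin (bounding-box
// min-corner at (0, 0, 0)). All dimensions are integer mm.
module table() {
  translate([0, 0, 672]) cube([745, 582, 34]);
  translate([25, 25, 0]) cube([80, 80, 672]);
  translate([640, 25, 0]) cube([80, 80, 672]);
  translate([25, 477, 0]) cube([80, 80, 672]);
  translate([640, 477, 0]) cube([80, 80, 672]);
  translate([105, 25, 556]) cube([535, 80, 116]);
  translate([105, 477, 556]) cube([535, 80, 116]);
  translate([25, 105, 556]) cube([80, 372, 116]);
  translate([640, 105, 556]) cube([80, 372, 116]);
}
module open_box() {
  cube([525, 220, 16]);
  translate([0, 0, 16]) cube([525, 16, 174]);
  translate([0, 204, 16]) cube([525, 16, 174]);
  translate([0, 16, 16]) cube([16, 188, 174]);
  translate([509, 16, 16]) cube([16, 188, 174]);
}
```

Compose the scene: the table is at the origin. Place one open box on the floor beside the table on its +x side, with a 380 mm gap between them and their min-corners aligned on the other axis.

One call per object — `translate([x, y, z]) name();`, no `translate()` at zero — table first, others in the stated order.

table();
translate([1125, 0, 0]) open_box();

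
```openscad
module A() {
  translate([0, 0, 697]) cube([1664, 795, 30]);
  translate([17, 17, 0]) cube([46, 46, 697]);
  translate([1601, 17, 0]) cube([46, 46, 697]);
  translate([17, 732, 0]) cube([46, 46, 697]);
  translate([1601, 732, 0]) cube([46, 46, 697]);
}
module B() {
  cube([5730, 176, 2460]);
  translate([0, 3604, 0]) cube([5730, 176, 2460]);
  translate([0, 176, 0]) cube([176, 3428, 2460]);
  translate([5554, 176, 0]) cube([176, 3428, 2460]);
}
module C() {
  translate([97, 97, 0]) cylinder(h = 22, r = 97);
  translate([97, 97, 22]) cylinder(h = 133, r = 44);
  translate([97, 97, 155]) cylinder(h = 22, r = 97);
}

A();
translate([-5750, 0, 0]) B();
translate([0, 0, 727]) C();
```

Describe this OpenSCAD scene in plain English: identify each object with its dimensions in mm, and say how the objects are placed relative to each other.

A is a rectangular dining table. The top is 1664×795×30 mm with its upper surface at z = 727 mm. It stands on four 46×46 mm square legs, each inset 17 mm from the nearest pair of top edges, running from the floor to the underside of the top.

B is the wall frame of a small rectangular building: four walls, each 2460 mm tall and 176 mm thick, enclosing a footprint 5730 mm (x) by 3780 mm (y) outside-to-outside, with no floor or roof. The front and back walls (the −y and +y sides) span the full width; the two side walls fit between them.

C is a spool: two coaxial disc flanges of radius 97 mm and thickness 22 mm, joined by a core cylinder of radius 44 mm and height 133 mm. The lower flange rests on z = 0 and the three cylinders share a vertical axis.

The house frame is on the floor beside the table on its −x side. The spool is on top of the table.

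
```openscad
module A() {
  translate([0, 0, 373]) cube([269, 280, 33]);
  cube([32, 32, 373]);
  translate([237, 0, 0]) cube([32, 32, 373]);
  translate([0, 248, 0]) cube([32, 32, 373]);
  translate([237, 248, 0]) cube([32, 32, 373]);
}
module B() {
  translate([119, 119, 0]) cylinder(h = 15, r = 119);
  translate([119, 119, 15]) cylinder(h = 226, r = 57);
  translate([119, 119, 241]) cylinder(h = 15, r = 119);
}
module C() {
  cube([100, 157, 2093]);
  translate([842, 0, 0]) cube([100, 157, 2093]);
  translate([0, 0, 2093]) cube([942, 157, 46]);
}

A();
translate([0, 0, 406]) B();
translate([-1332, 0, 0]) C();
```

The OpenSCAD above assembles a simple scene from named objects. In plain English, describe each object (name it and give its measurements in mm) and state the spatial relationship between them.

A is a four-legged stool. The seat is 269×280 mm, 33 mm thick, top at z = 406 mm. It stands on four square legs, each 32×32 mm in cross-section, from z = 0 to the seat underside, each flush with a corner of the seat.

B is a spool: two coaxial disc flanges of radius 119 mm and thickness 15 mm, joined by a core cylinder of radius 57 mm and height 226 mm. The lower flange rests on z = 0 and the three cylinders share a vertical axis.

C is a rectangular door frame: two vertical jambs of 100×157 mm section, 2093 mm tall, with a clear opening 742 mm wide between their inner faces. A header 46 mm tall and 157 mm deep lies on top of the jambs and spans the full outside width.

The spool is on top of the stool. The door frame is on the floor beside the stool on its −x side.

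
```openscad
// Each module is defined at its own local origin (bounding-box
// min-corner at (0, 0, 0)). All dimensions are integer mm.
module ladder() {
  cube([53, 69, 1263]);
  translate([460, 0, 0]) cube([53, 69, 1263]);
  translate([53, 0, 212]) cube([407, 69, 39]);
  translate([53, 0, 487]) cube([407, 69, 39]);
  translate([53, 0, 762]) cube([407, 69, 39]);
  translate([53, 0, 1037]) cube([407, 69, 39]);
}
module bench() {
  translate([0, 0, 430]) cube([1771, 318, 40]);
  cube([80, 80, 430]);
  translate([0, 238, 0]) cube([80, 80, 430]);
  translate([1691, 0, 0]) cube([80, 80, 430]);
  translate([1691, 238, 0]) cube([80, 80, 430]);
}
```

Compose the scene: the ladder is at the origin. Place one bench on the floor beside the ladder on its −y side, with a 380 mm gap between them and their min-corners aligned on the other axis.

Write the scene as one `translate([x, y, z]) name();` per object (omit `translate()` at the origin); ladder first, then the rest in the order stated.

ladder();
translate([0, -698, 0]) bench();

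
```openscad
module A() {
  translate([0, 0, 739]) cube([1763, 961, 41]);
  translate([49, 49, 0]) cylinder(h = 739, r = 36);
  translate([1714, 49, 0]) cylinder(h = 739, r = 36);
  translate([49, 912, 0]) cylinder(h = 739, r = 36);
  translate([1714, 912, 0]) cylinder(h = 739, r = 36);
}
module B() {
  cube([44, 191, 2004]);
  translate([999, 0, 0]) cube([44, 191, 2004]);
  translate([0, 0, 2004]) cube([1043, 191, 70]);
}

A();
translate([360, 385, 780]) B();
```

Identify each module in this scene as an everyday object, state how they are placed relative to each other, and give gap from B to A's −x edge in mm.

A is a table. B is a door frame. The door frame is on top of the table, centred. The gap from the door frame to the table's −x edge is 360 mm.

The door frame's min-x is at 360; the table's min-x is 0; gap = 360 mm.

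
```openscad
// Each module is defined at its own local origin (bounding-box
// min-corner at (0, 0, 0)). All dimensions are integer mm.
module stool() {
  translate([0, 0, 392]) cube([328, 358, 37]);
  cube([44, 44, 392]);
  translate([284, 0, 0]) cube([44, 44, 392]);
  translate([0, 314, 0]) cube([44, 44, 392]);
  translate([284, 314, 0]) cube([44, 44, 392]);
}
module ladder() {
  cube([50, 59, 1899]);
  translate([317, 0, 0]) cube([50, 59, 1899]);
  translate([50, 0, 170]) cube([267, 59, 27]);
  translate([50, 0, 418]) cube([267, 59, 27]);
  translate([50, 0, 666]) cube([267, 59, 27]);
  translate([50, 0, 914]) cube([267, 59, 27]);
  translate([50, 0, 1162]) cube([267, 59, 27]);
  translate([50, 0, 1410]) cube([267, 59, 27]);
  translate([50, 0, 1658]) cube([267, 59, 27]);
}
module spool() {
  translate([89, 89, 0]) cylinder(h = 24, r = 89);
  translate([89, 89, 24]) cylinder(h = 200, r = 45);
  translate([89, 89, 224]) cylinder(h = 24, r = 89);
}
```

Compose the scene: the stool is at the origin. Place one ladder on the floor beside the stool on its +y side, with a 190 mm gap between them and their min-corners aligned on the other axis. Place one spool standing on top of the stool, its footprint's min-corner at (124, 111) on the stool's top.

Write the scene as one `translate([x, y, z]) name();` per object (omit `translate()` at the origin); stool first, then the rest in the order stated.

stool();
translate([0, 548, 0]) ladder();
translate([124, 111, 429]) spool();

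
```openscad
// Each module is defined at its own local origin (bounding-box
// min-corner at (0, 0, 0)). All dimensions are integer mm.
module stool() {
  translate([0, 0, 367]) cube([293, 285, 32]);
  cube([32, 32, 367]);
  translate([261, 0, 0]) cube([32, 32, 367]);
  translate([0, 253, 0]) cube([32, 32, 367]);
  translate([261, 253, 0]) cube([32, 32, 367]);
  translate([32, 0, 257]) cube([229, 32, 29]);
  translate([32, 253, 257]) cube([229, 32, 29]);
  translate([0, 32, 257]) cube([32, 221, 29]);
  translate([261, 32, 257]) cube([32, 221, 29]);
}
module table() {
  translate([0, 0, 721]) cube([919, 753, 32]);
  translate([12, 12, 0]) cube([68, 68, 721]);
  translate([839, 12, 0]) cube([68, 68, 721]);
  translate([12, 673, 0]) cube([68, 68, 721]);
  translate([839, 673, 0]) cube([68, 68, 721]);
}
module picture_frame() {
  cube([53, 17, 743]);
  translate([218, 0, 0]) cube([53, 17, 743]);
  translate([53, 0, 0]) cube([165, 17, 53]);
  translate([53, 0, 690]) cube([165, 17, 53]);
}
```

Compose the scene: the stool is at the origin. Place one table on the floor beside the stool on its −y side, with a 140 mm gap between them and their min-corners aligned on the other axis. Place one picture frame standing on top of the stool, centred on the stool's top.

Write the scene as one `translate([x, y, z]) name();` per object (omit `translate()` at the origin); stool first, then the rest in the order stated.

stool();
translate([0, -893, 0]) table();
translate([11, 134, 399]) picture_frame();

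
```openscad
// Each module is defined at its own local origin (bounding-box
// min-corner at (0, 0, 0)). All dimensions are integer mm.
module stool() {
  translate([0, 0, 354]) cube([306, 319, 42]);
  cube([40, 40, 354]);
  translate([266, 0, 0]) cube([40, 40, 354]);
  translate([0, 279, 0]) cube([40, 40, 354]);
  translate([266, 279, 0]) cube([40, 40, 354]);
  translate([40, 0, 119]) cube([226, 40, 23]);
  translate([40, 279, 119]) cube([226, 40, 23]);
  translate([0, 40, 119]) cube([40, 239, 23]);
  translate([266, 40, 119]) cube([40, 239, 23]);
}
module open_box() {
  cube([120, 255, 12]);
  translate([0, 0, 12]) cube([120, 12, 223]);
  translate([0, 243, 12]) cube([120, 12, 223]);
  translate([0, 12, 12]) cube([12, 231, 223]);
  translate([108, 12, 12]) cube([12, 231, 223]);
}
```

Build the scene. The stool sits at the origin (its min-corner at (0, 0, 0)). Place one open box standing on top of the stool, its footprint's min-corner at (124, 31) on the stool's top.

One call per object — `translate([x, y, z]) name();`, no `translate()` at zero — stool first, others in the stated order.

stool();
translate([124, 31, 396]) open_box();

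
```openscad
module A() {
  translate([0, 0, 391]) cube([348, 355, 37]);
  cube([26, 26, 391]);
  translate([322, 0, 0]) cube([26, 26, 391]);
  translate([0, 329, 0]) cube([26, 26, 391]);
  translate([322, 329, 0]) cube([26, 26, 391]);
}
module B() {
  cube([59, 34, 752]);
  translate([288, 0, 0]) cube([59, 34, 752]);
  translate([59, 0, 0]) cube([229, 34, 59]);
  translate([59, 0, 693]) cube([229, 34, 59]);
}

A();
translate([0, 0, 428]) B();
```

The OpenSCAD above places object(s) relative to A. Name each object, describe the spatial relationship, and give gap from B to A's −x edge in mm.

The picture frame's min-x is at 0; the stool's min-x is 0; gap = 0 mm.

A is a stool. B is a picture frame. The picture frame is on top of the stool. The gap from the picture frame to the stool's −x edge is 0 mm.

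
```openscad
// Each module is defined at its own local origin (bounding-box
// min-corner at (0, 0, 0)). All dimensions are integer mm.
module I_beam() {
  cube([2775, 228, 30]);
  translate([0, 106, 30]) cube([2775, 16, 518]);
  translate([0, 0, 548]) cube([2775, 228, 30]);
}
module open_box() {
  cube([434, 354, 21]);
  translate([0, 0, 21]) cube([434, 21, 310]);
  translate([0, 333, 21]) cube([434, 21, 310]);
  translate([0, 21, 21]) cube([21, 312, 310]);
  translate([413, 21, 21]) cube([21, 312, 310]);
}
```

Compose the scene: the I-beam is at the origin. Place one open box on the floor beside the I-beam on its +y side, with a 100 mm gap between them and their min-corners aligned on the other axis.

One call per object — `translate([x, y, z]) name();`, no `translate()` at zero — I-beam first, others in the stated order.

I_beam();
translate([0, 328, 0]) open_box();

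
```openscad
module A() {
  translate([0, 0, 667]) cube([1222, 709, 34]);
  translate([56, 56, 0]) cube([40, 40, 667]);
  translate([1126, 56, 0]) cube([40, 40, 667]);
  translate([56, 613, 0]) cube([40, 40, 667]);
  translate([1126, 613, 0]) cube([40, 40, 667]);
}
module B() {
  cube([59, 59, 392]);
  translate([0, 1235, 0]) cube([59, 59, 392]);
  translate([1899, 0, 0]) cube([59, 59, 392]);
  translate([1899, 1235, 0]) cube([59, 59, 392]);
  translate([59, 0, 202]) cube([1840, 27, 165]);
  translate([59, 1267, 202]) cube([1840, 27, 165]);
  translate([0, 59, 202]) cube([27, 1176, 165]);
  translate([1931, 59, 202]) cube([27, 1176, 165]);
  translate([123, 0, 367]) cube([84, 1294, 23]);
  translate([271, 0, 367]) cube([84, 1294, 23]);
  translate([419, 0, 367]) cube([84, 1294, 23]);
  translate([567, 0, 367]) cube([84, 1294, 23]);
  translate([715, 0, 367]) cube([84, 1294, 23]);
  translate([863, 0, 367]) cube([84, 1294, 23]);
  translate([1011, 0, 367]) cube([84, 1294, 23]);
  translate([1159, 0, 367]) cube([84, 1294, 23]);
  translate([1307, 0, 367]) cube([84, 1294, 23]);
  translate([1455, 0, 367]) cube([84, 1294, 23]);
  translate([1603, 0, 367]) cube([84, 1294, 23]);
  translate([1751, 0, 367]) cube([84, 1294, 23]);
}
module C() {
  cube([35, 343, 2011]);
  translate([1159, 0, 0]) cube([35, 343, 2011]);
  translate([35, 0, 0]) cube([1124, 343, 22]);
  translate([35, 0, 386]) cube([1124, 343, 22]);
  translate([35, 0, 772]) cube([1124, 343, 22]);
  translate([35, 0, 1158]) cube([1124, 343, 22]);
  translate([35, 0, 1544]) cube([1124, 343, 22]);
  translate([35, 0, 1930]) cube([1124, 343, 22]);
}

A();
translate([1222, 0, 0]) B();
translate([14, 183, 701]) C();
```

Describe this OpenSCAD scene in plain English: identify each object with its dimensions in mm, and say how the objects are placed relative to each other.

A is a table: top 1222 mm (x) × 709 mm (y), 34 mm thick, upper face at z = 701 mm, on four 40×40 mm square legs, each inset 56 mm from the nearest pair of top edges, running from z = 0 to the bottom of the top.

B is a bed frame 1958 mm long (x) by 1294 mm wide (y). Four 59×59 mm corner posts, 392 mm tall, at the corners of the footprint. Four rails of 27 mm thickness and 165 mm height run between adjacent posts with their undersides at z = 202 mm, their outer faces flush with the outside of the frame (the two x-running rails run between the posts' inner faces; the two y-running rails run between the posts' inner faces). 12 slats, each 84 mm wide (x) and 23 mm thick, lie across the top of the two x-running rails, running the full 1294 mm width of the frame in y; the slats are evenly spaced along x between the inner faces of the end posts with equal gaps (rounded down to the nearest mm) at the −x end and between each pair — any rounding remainder accumulates at the +x end.

C is a bookshelf 1194 mm wide overall, 343 mm deep and 2011 mm tall. The two sides are 35 mm thick vertical panels. 6 horizontal shelves of 22 mm thickness span between the inner faces of the sides; the lowest shelf sits on the floor and shelves are stacked with a clear vertical gap of 364 mm between each pair.

The bed frame is against the table's +x side, with their −y faces flush. The bookshelf is on top of the table, centred.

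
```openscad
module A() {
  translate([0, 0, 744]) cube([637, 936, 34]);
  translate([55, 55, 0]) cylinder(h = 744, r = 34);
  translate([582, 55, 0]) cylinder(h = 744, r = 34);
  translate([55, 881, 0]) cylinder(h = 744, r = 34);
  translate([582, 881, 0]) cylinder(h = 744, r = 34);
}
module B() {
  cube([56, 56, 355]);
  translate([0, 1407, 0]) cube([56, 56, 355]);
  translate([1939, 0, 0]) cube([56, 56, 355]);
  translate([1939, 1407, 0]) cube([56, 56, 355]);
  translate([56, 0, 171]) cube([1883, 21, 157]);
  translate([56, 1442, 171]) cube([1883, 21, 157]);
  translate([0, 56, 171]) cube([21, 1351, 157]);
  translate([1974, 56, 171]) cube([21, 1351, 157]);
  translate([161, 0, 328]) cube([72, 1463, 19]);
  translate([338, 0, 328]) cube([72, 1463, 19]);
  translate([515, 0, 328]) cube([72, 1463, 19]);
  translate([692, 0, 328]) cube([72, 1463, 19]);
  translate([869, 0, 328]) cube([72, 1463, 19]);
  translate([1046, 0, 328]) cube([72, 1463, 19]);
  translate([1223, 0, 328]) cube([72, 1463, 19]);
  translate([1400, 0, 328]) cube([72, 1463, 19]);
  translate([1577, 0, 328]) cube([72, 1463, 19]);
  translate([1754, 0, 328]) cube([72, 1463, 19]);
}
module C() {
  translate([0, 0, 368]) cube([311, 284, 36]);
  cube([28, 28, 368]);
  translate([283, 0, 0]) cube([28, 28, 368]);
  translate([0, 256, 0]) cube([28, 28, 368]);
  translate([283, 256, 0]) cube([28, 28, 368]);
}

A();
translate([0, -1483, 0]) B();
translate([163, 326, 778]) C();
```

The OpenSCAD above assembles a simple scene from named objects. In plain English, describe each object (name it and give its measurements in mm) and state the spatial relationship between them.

A is a table with a 637×936 mm rectangular top, 34 mm thick, top surface at z = 778 mm, supported by four round legs of 68 mm diameter, each leg's bounding box inset 21 mm from the nearest pair of top edges, running from the floor.

B is a bed frame 1995 mm long (x) by 1463 mm wide (y). Four 56×56 mm corner posts, 355 mm tall, at the corners of the footprint. Four rails of 21 mm thickness and 157 mm height run between adjacent posts with their undersides at z = 171 mm, their outer faces flush with the outside of the frame (the two x-running rails run between the posts' inner faces; the two y-running rails run between the posts' inner faces). 10 slats, each 72 mm wide (x) and 19 mm thick, lie across the top of the two x-running rails, running the full 1463 mm width of the frame in y; the slats are evenly spaced along x between the inner faces of the end posts with equal gaps (rounded down to the nearest mm) at the −x end and between each pair — any rounding remainder accumulates at the +x end.

C is a simple wooden stool: a rectangular seat 311 mm (x) by 284 mm (y), 36 mm thick, top face at z = 404 mm, on four square legs, each 28×28 mm in cross-section. The legs rest on z = 0, each flush with a corner of the seat.

The bed frame is on the floor beside the table on its −y side. The stool is on top of the table, centred.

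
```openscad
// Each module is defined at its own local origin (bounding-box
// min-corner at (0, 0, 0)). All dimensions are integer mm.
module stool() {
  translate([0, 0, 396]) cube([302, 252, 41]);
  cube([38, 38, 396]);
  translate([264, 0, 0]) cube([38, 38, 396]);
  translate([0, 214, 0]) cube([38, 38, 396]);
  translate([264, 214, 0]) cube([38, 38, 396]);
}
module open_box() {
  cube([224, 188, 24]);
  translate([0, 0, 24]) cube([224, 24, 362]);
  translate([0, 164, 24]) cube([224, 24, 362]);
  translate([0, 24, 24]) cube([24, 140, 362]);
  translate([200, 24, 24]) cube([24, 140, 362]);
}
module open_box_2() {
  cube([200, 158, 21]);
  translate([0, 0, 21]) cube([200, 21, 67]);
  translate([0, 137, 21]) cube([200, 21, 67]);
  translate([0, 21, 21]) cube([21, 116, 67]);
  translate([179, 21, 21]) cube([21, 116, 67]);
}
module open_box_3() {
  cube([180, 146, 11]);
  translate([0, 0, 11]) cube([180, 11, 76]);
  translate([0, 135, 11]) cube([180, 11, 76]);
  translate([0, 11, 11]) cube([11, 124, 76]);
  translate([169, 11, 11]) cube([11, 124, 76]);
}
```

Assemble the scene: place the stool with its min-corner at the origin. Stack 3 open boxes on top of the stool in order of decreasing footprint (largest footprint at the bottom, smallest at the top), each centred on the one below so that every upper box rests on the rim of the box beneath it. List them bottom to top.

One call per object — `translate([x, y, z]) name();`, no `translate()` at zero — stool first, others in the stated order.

stool();
translate([39, 32, 437]) open_box();
translate([51, 47, 823]) open_box_2();
translate([61, 53, 911]) open_box_3();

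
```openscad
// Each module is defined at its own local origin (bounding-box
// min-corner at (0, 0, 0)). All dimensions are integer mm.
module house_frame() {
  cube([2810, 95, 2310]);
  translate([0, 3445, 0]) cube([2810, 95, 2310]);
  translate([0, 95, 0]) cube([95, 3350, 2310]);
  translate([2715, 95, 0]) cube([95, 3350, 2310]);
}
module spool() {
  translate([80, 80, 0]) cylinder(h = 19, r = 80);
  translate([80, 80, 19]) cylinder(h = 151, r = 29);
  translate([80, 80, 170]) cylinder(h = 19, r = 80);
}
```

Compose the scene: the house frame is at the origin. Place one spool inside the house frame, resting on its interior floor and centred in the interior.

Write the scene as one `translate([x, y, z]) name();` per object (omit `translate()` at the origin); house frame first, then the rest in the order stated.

house_frame();
translate([1325, 1690, 0]) spool();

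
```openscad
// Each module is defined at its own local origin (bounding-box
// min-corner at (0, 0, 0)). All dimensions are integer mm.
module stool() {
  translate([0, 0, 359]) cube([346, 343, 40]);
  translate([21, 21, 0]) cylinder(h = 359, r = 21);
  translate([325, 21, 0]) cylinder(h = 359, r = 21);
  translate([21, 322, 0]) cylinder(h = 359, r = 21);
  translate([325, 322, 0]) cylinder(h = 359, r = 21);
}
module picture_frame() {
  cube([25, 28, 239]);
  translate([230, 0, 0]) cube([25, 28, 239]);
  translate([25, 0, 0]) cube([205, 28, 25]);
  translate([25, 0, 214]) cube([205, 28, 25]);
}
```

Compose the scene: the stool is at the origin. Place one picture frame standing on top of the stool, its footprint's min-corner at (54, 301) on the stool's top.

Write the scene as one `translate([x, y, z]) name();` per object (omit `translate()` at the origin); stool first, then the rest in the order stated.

stool();
translate([54, 301, 399]) picture_frame();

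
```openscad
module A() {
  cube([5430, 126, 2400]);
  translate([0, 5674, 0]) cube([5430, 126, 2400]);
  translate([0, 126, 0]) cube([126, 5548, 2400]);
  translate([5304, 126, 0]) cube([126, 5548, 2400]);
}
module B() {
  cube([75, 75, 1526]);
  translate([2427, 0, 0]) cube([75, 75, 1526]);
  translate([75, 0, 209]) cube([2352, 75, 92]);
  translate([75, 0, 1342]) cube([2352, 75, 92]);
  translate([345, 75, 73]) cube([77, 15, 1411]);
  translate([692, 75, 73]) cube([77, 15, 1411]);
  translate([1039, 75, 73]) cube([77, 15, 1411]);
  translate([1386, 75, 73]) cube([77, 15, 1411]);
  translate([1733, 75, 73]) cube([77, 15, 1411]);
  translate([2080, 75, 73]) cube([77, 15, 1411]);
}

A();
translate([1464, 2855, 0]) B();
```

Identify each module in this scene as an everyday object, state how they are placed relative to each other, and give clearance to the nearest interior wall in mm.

A is a house frame. B is a fence section. The fence section sits inside the house frame, centred. The clearance to the nearest interior wall is 1338 mm.

Clearances: x = 1338, y = 2729; minimum 1338 mm.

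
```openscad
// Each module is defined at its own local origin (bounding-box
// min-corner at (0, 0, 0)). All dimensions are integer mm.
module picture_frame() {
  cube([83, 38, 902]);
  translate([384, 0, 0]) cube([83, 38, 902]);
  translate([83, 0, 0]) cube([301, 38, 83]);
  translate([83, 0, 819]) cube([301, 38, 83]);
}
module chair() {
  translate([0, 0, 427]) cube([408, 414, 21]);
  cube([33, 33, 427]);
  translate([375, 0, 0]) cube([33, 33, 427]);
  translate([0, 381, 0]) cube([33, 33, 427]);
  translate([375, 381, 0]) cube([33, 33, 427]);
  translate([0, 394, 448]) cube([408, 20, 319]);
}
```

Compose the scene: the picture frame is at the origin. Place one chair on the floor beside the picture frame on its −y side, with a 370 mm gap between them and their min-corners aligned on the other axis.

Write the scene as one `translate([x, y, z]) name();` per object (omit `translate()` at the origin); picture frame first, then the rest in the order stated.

picture_frame();
translate([0, -784, 0]) chair();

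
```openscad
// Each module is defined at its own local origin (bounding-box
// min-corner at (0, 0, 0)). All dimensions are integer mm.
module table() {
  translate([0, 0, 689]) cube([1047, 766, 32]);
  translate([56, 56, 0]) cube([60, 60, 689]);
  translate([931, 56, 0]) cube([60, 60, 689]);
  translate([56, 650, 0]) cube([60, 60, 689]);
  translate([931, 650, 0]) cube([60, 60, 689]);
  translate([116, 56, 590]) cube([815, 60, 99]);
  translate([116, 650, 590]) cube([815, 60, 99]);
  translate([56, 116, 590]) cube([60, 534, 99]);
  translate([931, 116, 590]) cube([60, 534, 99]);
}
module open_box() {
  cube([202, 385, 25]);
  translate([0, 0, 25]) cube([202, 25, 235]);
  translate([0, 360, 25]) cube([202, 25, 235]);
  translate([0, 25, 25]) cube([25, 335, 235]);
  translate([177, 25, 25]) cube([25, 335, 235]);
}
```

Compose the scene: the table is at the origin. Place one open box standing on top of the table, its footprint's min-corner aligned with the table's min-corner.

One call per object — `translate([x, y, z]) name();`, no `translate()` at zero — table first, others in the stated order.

table();
translate([0, 0, 721]) open_box();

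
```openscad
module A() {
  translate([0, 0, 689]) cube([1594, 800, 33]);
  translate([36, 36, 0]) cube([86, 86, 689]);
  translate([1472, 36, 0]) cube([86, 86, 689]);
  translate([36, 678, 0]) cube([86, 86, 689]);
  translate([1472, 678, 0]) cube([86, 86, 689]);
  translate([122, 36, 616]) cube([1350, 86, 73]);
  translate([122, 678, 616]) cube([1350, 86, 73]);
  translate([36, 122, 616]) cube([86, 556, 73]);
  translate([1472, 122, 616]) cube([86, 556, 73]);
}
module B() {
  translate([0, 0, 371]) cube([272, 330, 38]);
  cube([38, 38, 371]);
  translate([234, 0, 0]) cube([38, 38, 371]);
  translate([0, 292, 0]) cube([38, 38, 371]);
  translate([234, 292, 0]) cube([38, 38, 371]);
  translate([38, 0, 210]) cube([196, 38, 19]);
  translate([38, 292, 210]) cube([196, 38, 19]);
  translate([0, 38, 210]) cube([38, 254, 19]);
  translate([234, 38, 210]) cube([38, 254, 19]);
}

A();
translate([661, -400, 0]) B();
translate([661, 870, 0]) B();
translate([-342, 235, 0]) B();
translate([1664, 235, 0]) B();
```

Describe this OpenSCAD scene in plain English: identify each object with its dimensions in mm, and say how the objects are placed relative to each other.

A is a table: top 1594 mm (x) × 800 mm (y), 33 mm thick, upper face at z = 722 mm, on four 86×86 mm square legs, each inset 36 mm from the nearest pair of top edges, running from z = 0 to the bottom of the top. Four apron rails, 86 mm thick and 73 mm tall, run between adjacent legs with their top edges flush with the underside of the top and their outer faces flush with the legs' outer faces.

B is a four-legged stool. The seat is 272×330 mm, 38 mm thick, top at z = 409 mm. It stands on four square legs, each 38×38 mm in cross-section, from z = 0 to the seat underside, each flush with a corner of the seat. Four stretchers, 38 mm wide and 19 mm tall, connect adjacent legs with their undersides at z = 210 mm, each running between the inner faces of the legs it joins and aligned with the legs' outer faces on the other axis.

Four stools sit around the table at the −y, +y, −x, +x sides.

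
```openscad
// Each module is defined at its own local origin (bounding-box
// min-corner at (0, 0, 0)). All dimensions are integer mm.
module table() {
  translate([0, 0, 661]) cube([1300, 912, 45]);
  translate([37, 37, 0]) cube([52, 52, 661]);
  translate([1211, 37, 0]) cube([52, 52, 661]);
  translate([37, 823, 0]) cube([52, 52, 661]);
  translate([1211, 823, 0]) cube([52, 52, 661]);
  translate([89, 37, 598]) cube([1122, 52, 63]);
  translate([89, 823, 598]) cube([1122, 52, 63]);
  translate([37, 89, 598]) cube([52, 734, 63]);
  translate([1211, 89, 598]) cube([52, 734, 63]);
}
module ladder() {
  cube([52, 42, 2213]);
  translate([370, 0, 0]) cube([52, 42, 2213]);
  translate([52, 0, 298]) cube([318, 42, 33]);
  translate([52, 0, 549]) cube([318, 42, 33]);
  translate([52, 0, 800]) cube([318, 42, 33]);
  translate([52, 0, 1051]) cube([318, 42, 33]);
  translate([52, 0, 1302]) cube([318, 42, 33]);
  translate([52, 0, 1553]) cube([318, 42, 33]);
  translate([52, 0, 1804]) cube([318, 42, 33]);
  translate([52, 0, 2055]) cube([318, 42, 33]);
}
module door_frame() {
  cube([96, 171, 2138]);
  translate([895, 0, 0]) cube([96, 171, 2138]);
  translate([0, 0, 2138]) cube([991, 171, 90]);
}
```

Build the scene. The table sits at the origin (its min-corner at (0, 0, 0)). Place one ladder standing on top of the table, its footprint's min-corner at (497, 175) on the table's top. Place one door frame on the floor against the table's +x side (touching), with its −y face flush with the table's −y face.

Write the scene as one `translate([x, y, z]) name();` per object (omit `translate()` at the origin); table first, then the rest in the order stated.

table();
translate([497, 175, 706]) ladder();
translate([1300, 0, 0]) door_frame();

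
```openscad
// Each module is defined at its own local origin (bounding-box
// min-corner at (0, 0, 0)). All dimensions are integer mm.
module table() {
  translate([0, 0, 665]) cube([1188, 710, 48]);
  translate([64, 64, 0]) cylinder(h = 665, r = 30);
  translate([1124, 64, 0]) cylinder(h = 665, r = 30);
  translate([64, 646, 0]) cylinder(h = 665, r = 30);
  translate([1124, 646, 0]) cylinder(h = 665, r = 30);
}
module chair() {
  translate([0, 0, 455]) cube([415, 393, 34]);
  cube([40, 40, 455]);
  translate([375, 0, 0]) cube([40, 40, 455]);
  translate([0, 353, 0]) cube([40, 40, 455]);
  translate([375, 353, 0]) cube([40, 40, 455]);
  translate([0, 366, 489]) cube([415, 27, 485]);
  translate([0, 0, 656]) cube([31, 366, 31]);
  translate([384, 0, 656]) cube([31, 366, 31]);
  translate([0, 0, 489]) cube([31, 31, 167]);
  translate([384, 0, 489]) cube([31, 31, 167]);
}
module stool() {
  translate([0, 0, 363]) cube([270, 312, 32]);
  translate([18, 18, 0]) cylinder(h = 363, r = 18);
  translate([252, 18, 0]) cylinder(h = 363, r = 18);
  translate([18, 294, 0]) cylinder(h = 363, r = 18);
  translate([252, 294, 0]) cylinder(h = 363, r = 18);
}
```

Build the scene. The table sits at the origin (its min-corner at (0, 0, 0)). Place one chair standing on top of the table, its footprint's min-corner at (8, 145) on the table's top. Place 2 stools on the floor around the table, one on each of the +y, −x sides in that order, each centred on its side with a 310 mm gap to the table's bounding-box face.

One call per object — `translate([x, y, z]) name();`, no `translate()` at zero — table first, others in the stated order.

table();
translate([8, 145, 713]) chair();
translate([459, 1020, 0]) stool();
translate([-580, 199, 0]) stool();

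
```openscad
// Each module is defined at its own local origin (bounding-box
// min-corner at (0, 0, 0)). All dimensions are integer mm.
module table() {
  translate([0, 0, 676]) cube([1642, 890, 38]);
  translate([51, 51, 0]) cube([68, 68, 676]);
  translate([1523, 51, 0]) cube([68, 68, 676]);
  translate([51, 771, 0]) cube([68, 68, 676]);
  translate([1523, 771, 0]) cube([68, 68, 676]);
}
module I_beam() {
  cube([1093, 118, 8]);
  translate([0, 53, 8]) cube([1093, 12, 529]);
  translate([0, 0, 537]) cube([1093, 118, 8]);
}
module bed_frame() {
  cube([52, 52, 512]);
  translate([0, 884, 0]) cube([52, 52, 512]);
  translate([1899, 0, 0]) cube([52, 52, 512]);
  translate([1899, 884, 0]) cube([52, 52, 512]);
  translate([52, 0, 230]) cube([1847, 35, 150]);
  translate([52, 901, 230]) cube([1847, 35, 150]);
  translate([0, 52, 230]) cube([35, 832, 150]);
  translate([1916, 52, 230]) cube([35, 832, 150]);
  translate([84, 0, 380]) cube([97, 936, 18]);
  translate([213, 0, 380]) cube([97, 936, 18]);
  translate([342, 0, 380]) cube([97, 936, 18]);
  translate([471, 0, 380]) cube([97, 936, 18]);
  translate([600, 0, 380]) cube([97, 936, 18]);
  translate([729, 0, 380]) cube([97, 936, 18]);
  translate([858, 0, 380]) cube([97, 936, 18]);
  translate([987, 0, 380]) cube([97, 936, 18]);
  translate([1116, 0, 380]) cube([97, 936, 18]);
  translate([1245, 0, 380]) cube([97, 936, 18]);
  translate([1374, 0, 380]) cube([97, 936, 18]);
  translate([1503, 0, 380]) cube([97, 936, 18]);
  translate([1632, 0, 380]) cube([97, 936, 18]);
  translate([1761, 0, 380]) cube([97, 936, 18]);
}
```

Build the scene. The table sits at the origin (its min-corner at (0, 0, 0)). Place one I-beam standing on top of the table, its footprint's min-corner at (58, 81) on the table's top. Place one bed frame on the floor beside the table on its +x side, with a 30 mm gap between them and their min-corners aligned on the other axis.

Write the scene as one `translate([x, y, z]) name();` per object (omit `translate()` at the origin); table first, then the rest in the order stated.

table();
translate([58, 81, 714]) I_beam();
translate([1672, 0, 0]) bed_frame();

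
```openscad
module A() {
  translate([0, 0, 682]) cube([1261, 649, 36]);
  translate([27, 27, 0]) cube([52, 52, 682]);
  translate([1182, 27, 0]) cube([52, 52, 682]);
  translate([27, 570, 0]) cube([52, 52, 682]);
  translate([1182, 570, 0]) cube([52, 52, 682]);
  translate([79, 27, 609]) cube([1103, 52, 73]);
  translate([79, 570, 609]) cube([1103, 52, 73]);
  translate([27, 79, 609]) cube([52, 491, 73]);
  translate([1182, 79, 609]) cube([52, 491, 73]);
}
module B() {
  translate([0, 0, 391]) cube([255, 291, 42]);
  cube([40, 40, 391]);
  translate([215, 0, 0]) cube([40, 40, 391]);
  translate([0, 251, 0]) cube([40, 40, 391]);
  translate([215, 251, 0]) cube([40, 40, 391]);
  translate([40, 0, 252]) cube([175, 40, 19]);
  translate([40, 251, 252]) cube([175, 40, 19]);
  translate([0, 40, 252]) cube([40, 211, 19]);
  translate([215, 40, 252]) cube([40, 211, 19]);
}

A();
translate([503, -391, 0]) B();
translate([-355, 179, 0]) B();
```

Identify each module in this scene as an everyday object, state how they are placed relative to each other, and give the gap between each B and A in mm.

A is a table. B is a stool. Two stools sit around the table at the −y, −x sides. The gap between each stool and the table is 100 mm.

Each stool's nearest face is 100 mm from the table's bounding box.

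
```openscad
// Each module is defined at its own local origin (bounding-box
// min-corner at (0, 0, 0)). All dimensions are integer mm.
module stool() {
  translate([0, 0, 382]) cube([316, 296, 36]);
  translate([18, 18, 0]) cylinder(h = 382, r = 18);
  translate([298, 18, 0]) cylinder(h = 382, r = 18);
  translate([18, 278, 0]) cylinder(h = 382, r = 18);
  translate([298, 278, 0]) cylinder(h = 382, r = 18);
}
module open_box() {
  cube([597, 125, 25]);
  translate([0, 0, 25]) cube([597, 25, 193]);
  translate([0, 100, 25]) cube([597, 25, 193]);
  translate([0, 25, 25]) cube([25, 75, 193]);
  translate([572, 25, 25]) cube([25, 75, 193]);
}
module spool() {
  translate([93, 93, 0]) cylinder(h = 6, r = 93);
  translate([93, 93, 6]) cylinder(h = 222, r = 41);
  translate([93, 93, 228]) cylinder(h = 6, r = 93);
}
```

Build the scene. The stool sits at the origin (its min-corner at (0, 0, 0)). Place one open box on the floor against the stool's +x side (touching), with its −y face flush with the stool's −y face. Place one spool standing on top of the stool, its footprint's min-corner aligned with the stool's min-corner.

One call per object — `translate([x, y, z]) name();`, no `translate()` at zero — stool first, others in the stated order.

stool();
translate([316, 0, 0]) open_box();
translate([0, 0, 418]) spool();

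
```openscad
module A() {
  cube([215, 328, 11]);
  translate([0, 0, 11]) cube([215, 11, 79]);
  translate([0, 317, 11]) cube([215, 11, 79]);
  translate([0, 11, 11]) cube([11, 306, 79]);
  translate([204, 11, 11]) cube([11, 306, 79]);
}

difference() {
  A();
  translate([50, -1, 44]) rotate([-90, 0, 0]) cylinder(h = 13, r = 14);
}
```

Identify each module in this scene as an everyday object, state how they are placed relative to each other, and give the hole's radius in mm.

The subtracted cylinder has r = 14 mm.

A is an open box. The open box has a circular hole through its front wall. The hole's radius is 14 mm.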